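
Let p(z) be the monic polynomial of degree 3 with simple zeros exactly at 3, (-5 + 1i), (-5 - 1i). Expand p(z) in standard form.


The polynomial is p(z) = ∏_{α ∈ S} (z − α), where S = {3, (-5 + 1i), (-5 - 1i)}.
Expanding the product yields: p(z) = z^3 + 7·z^2 -4·z -78.
Note conjugate pairs combine to real quadratics: (z − (-5+1i))(z − (-5−1i)) = z² + 10z + 26.
The resulting polynomial has degree 3 and real coefficients as required.

p(z) = z^3 + 7·z^2 -4·z -78.


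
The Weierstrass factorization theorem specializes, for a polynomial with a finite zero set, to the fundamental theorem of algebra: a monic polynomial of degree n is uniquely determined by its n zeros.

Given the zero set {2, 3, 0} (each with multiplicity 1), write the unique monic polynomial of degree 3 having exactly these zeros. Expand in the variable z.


The polynomial is p(z) = ∏_{α ∈ S} (z − α), where S = {2, 3, 0}.
Expanding the product yields: p(z) = z^3 -5·z^2 + 6·z.
The resulting polynomial has degree 3 and real coefficients as required.

p(z) = z^3 -5·z^2 + 6·z.


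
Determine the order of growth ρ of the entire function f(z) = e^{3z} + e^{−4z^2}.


Each summand is entire of order 1 and 2 respectively (as in the single-exponential case). The order of a sum is at most the max of the orders, so ρ ≤ 2. For the lower bound: on |z|=r choose arg z so that -4z^2 is real positive; then |e^{-4z^2}| = e^{4r^2} while |e^{3z}| ≤ e^{3r^1} = o(e^{4r^2}). So |f| ≥ e^{4r^2}(1 − o(1)) and ρ ≥ 2. Hence ρ = max(1, 2) = 2.
Therefore ρ = 2.

Order ρ = 2.


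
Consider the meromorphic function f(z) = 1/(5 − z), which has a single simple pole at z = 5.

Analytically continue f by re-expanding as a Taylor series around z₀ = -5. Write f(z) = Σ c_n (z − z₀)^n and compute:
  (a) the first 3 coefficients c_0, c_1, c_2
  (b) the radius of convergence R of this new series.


Let w = z − z₀, so z = z₀ + w.
Then 5 − z = 5 − (z₀ + w) = (5 − z₀) − w = 10 − w.
f(z) = 1/(10 − w) = (1/(10)) · 1/(1 − w/(10)) = Σ_{n≥0} w^n / (10)^(n+1).
So c_n = 1/(10)^(n+1):
  c_0 = 1/(10)^1 = 1/10.
  c_1 = 1/(10)^2 = 1/100.
  c_2 = 1/(10)^3 = 1/1000.
The series is valid for |w/d| < 1, i.e. |z − z₀| < |d|.
Radius of convergence: R = |5 − z₀| = |10| = 10 (distance from z₀ to the singularity z = 5).

c_0 = 1/10, c_1 = 1/100, c_2 = 1/1000; R = 10.


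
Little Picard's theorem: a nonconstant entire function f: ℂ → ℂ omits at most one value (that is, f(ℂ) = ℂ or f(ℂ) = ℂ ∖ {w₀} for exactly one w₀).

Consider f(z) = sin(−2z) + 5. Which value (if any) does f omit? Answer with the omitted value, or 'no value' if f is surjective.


Little Picard bounds the complement of f(ℂ) to at most one point.
sin is entire and surjective onto ℂ: for every w ∈ ℂ, sin(ζ) = w has a solution ζ ∈ ℂ (e.g., via the complex inverse arcsin). With ζ = −2z this gives z = ζ/(-2). Then 1·sin(−2z) takes every value in 1·ℂ = ℂ, and adding 5 is a bijection of ℂ. So f is surjective and omits no value. (Note: only on the real line is sin bounded by [−1, 1].)

Omitted value: no value.


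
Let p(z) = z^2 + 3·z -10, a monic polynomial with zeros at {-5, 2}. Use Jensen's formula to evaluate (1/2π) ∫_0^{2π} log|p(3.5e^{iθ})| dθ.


Zeros: -5, 2; r = 3.5.
Inside |z| < r: 2. Outside (|z| ≥ r): -5.
p(0) = -10, so log|p(0)| = log(10) = 2.3026.
Apply Jensen: I(r) = log|p(0)| + Σ_k log(r/|z_k|), summed over zeros inside |z| < r.
  log(r/|z_k|) for z_k = 2: log(3.5/2) = 0.5596
  Outside zeros (-5) contribute nothing to the Jensen sum.
Sum over inside zeros: 0.5596.
I(r) = log|p(0)| + (inside sum) = 2.3026 + 0.5596 = 2.8622.
Note: since some zeros are outside |z| ≤ r, the simplified n·log(r) form does NOT apply — only the inside zeros contribute.

I(r) ≈ 2.8622.


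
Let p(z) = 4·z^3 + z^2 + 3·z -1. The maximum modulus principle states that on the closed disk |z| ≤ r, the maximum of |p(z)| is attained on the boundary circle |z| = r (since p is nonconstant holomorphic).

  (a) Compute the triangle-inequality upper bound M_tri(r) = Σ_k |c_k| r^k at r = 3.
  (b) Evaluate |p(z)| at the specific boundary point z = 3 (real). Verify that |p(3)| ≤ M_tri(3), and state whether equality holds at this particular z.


Coefficients: c_0 = -1, c_1 = 3, c_2 = 1, c_3 = 4. Radius r = 3.
Part (a). Triangle bound: M_tri(r) = Σ_k |c_k| r^k
  = |-1|·3^0 + |3|·3^1 + |1|·3^2 + |4|·3^3
  = 1 + 9 + 9 + 108 = 127.
This bounds M(r) := max_{|z|=r} |p(z)| from above; equality holds iff all terms c_k z^k can be made to align in phase at a single z on |z|=r.
Part (b). At z = 3 (real, on the circle |z| = r):
  p(3) = (-1)·3^0 + (3)·3^1 + (1)·3^2 + (4)·3^3 = 125.
  |p(3)| = 125.
Check: |p(3)| = 125 ≤ 127 = M_tri(3). ✓ Equality does not hold at z = 3 (the coefficients have mixed signs, so the terms do not all align in phase there).

M_tri(3) = 127; |p(3)| = 125; equality at z=3: no.


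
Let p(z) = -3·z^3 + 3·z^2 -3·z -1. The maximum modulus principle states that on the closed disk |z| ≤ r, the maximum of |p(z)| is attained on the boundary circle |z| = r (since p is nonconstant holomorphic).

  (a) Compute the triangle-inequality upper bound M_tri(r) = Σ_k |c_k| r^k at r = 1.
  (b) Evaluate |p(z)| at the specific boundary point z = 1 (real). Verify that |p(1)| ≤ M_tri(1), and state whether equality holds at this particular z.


Coefficients: c_0 = -1, c_1 = -3, c_2 = 3, c_3 = -3. Radius r = 1.
Part (a). Triangle bound: M_tri(r) = Σ_k |c_k| r^k
  = |-1|·1^0 + |-3|·1^1 + |3|·1^2 + |-3|·1^3
  = 1 + 3 + 3 + 3 = 10.
This bounds M(r) := max_{|z|=r} |p(z)| from above; equality holds iff all terms c_k z^k can be made to align in phase at a single z on |z|=r.
Part (b). At z = 1 (real, on the circle |z| = r):
  p(1) = (-1)·1^0 + (-3)·1^1 + (3)·1^2 + (-3)·1^3 = -4.
  |p(1)| = 4.
Check: |p(1)| = 4 ≤ 10 = M_tri(1). ✓ Equality does not hold at z = 1 (the coefficients have mixed signs, so the terms do not all align in phase there).

M_tri(1) = 10; |p(1)| = 4; equality at z=1: no.


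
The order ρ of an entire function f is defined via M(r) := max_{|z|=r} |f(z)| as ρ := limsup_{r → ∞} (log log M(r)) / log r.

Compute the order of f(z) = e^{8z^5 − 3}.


|e^{8z^5 − 3}| = e^{Re(8·z^5) + -3} ≤ e^{8|z|^5 + -3} = e^{8r^5 + -3} on |z| = r, so ρ ≤ 5. Choosing z on |z|=r so that 8·z^5 is real positive (always possible by picking arg z appropriately) gives |f(z)| = e^{8r^5 + -3}, matching the bound. The additive constant -3 does not affect log log M(r) ~ 5·log r. Hence ρ = 5.
Therefore ρ = 5.

Order ρ = 5.


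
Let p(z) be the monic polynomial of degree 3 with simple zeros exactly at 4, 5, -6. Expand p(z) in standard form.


The polynomial is p(z) = ∏_{α ∈ S} (z − α), where S = {4, 5, -6}.
Expanding the product yields: p(z) = z^3 -3·z^2 -34·z + 120.
The resulting polynomial has degree 3 and real coefficients as required.

p(z) = z^3 -3·z^2 -34·z + 120.


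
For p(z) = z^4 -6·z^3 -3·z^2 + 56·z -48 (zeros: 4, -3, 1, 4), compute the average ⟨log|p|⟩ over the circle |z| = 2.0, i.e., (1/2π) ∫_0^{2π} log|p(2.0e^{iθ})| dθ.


Zeros: -3, 1, 4, 4; r = 2.0.
Inside |z| < r: 1. Outside (|z| ≥ r): -3, 4, 4.
p(0) = -48, so log|p(0)| = log(48) = 3.8712.
Apply Jensen: I(r) = log|p(0)| + Σ_k log(r/|z_k|), summed over zeros inside |z| < r.
  log(r/|z_k|) for z_k = 1: log(2.0/1) = 0.6931
  Outside zeros (-3, 4, 4) contribute nothing to the Jensen sum.
Sum over inside zeros: 0.6931.
I(r) = log|p(0)| + (inside sum) = 3.8712 + 0.6931 = 4.5643.
Note: since some zeros are outside |z| ≤ r, the simplified n·log(r) form does NOT apply — only the inside zeros contribute.

I(r) ≈ 4.5643.


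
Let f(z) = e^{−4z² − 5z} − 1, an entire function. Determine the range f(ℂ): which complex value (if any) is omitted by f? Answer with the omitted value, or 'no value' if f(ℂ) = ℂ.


Little Picard bounds the complement of f(ℂ) to at most one point.
The exponent g(z) = −4z² − 5z is a nonconstant polynomial, hence surjective onto ℂ. So e^{g(z)} takes every value in {e^w : w ∈ ℂ} = ℂ ∖ {0}. Adding -1 shifts the range to ℂ ∖ {-1}. f omits exactly -1.

Omitted value: -1.


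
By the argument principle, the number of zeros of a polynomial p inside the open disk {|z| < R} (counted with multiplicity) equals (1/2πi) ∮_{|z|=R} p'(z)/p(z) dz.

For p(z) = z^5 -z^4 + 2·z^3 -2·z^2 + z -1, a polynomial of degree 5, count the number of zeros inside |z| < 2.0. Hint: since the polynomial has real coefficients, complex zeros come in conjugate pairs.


The zeros of p are: (0 + 1i), (0 - 1i), (0 + 1i), (0 - 1i), 1.
Their magnitudes are: 1, 1, 1, 1, 1.
Zeros with |z| < R = 2.0: (0 + 1i), (0 - 1i), (0 + 1i), (0 - 1i), 1.
Count = 5.
By the argument principle, (1/2πi) ∮_{|z|=R} p'(z)/p(z) dz equals exactly this count.

Number of zeros inside |z| < 2.0: 5.


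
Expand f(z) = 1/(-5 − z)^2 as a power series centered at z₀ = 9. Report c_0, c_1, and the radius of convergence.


Let w = z − z₀, so z = z₀ + w.
Then -5 − z = -5 − (z₀ + w) = (-5 − z₀) − w = -14 − w.
f(z) = 1/(-14 − w)^2 = (1/(-14)^2) · (1 − w/(-14))^{−2}.
By the binomial series (1−u)^{−2} = Σ_{n≥0} C(n+1, 1) u^n for |u|<1, with u = w/(-14):
  c_n = C(n+1, 1) / (-14)^(n+2).
  c_0 = 1/(-14)^2 = 1/196.
  c_1 = 2/(-14)^3 = -1/1372.
The series is valid for |w/d| < 1, i.e. |z − z₀| < |d|.
Radius of convergence: R = |-5 − z₀| = |-14| = 14 (distance from z₀ to the singularity z = -5).

c_0 = 1/196, c_1 = -1/1372; R = 14.


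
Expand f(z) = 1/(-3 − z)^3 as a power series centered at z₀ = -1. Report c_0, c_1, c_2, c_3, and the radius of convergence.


Let w = z − z₀, so z = z₀ + w.
Then -3 − z = -3 − (z₀ + w) = (-3 − z₀) − w = -2 − w.
f(z) = 1/(-2 − w)^3 = (1/(-2)^3) · (1 − w/(-2))^{−3}.
By the binomial series (1−u)^{−3} = Σ_{n≥0} C(n+2, 2) u^n for |u|<1, with u = w/(-2):
  c_n = C(n+2, 2) / (-2)^(n+3).
  c_0 = 1/(-2)^3 = -1/8.
  c_1 = 3/(-2)^4 = 3/16.
  c_2 = 6/(-2)^5 = -3/16.
  c_3 = 10/(-2)^6 = 5/32.
The series is valid for |w/d| < 1, i.e. |z − z₀| < |d|.
Radius of convergence: R = |-3 − z₀| = |-2| = 2 (distance from z₀ to the singularity z = -3).

c_0 = -1/8, c_1 = 3/16, c_2 = -3/16, c_3 = 5/32; R = 2.


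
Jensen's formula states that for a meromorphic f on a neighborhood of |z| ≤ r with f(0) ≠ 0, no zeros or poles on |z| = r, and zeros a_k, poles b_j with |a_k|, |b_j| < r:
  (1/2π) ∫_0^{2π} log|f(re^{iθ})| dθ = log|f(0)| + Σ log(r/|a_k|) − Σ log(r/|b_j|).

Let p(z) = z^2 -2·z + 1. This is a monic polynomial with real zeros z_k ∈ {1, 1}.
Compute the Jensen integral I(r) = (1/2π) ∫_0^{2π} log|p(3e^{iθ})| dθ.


Zeros: 1, 1; r = 3.
Inside |z| < r: 1, 1. Outside (|z| ≥ r): ∅.
p(0) = 1, so log|p(0)| = log(1) = 0.0000.
Apply Jensen: I(r) = log|p(0)| + Σ_k log(r/|z_k|), summed over zeros inside |z| < r.
  log(r/|z_k|) for z_k = 1: log(3/1) = 1.0986
  log(r/|z_k|) for z_k = 1: log(3/1) = 1.0986
Sum over inside zeros: 2.1972.
I(r) = log|p(0)| + (inside sum) = 0.0000 + 2.1972 = 2.1972.
Closed form (all zeros inside, monic): I(r) = n·log(r) = 2·log(3) = 2.1972. ✓

I(r) ≈ 2.1972.


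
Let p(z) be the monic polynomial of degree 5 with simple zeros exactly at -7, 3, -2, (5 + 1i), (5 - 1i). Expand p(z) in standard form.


The polynomial is p(z) = ∏_{α ∈ S} (z − α), where S = {-7, 3, -2, (5 + 1i), (5 - 1i)}.
Expanding the product yields: p(z) = z^5 -4·z^4 -47·z^3 + 244·z^2 + 82·z -1092.
Note conjugate pairs combine to real quadratics: (z − (5+1i))(z − (5−1i)) = z² − 10z + 26.
The resulting polynomial has degree 5 and real coefficients as required.

p(z) = z^5 -4·z^4 -47·z^3 + 244·z^2 + 82·z -1092.


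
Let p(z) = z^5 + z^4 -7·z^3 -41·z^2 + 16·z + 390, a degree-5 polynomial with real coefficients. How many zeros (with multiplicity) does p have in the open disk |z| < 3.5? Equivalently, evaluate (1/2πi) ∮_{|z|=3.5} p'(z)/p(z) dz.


The zeros of p are: (-2 + 3i), (-2 - 3i), (3 + 1i), (3 - 1i), -3.
Their magnitudes are: 3.606, 3.606, 3.162, 3.162, 3.
Zeros with |z| < R = 3.5: (3 + 1i), (3 - 1i), -3.
Count = 3.
By the argument principle, (1/2πi) ∮_{|z|=R} p'(z)/p(z) dz equals exactly this count.

Number of zeros inside |z| < 3.5: 3.


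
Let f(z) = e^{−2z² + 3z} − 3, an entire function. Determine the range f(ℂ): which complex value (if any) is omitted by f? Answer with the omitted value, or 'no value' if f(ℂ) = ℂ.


Little Picard bounds the complement of f(ℂ) to at most one point.
The exponent g(z) = −2z² + 3z is a nonconstant polynomial, hence surjective onto ℂ. So e^{g(z)} takes every value in {e^w : w ∈ ℂ} = ℂ ∖ {0}. Adding -3 shifts the range to ℂ ∖ {-3}. f omits exactly -3.

Omitted value: -3.


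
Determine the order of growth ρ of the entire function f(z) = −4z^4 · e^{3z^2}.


M(r) = max_{|z|=r} |-4|·|z|^4·|e^{3z^2}| = 4·r^4 · e^{3r^2} (the factors attain their maxima compatibly on |z|=r). Then log M(r) = log 4 + 4·log r + 3r^2, dominated by the last term, so log log M(r) ~ 2·log r. The polynomial factor -4z^4 contributes only a log r term and does not affect the order. ρ = 2.
Therefore ρ = 2.

Order ρ = 2.


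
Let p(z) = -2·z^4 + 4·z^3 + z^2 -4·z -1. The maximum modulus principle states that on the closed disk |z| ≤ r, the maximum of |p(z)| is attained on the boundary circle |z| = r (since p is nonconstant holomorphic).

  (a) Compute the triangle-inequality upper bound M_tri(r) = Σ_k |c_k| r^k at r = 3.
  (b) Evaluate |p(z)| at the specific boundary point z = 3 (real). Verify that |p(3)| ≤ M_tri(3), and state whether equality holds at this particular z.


Coefficients: c_0 = -1, c_1 = -4, c_2 = 1, c_3 = 4, c_4 = -2. Radius r = 3.
Part (a). Triangle bound: M_tri(r) = Σ_k |c_k| r^k
  = |-1|·3^0 + |-4|·3^1 + |1|·3^2 + |4|·3^3 + |-2|·3^4
  = 1 + 12 + 9 + 108 + 162 = 292.
This bounds M(r) := max_{|z|=r} |p(z)| from above; equality holds iff all terms c_k z^k can be made to align in phase at a single z on |z|=r.
Part (b). At z = 3 (real, on the circle |z| = r):
  p(3) = (-1)·3^0 + (-4)·3^1 + (1)·3^2 + (4)·3^3 + (-2)·3^4 = -58.
  |p(3)| = 58.
Check: |p(3)| = 58 ≤ 292 = M_tri(3). ✓ Equality does not hold at z = 3 (the coefficients have mixed signs, so the terms do not all align in phase there).

M_tri(3) = 292; |p(3)| = 58; equality at z=3: no.


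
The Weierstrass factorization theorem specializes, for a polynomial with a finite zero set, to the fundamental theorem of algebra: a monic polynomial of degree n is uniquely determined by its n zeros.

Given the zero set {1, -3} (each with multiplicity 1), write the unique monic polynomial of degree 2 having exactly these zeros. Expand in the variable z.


The polynomial is p(z) = ∏_{α ∈ S} (z − α), where S = {1, -3}.
Expanding the product yields: p(z) = z^2 + 2·z -3.
The resulting polynomial has degree 2 and real coefficients as required.

p(z) = z^2 + 2·z -3.


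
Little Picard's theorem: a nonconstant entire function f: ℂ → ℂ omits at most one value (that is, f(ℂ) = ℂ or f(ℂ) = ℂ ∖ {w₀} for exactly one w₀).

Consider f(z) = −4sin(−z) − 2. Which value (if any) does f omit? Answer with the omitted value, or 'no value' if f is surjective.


Little Picard bounds the complement of f(ℂ) to at most one point.
sin is entire and surjective onto ℂ: for every w ∈ ℂ, sin(ζ) = w has a solution ζ ∈ ℂ (e.g., via the complex inverse arcsin). With ζ = −z this gives z = ζ/(-1). Then -4·sin(−z) takes every value in -4·ℂ = ℂ, and adding -2 is a bijection of ℂ. So f is surjective and omits no value. (Note: only on the real line is sin bounded by [−1, 1].)

Omitted value: no value.


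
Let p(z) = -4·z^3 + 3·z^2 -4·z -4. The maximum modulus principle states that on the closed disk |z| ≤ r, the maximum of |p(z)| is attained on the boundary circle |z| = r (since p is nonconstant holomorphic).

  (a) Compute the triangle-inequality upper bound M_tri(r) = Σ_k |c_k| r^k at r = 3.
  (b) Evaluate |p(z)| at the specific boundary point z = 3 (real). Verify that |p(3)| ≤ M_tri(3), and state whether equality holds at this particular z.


Coefficients: c_0 = -4, c_1 = -4, c_2 = 3, c_3 = -4. Radius r = 3.
Part (a). Triangle bound: M_tri(r) = Σ_k |c_k| r^k
  = |-4|·3^0 + |-4|·3^1 + |3|·3^2 + |-4|·3^3
  = 4 + 12 + 27 + 108 = 151.
This bounds M(r) := max_{|z|=r} |p(z)| from above; equality holds iff all terms c_k z^k can be made to align in phase at a single z on |z|=r.
Part (b). At z = 3 (real, on the circle |z| = r):
  p(3) = (-4)·3^0 + (-4)·3^1 + (3)·3^2 + (-4)·3^3 = -97.
  |p(3)| = 97.
Check: |p(3)| = 97 ≤ 151 = M_tri(3). ✓ Equality does not hold at z = 3 (the coefficients have mixed signs, so the terms do not all align in phase there).

M_tri(3) = 151; |p(3)| = 97; equality at z=3: no.


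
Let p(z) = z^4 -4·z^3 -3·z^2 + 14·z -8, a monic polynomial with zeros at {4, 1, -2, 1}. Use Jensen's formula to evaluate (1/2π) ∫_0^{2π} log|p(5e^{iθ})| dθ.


Zeros: -2, 1, 1, 4; r = 5.
Inside |z| < r: -2, 1, 1, 4. Outside (|z| ≥ r): ∅.
p(0) = -8, so log|p(0)| = log(8) = 2.0794.
Apply Jensen: I(r) = log|p(0)| + Σ_k log(r/|z_k|), summed over zeros inside |z| < r.
  log(r/|z_k|) for z_k = 4: log(5/4) = 0.2231
  log(r/|z_k|) for z_k = 1: log(5/1) = 1.6094
  log(r/|z_k|) for z_k = -2: log(5/2) = 0.9163
  log(r/|z_k|) for z_k = 1: log(5/1) = 1.6094
Sum over inside zeros: 4.3583.
I(r) = log|p(0)| + (inside sum) = 2.0794 + 4.3583 = 6.4378.
Closed form (all zeros inside, monic): I(r) = n·log(r) = 4·log(5) = 6.4378. ✓

I(r) ≈ 6.4378.


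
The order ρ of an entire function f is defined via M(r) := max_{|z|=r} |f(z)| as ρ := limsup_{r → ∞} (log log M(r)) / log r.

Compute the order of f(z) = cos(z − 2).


cos(w) is a linear combination of e^{iw} and e^{−iw} (or e^w, e^{−w} in the hyperbolic case), so |cos(w)| ≤ e^{|w|}. With w = z − 2, |w| ≤ 1|z| + 2 = 1r + 2 on |z| = r, giving M(r) ≤ e^{1r + 2}, so ρ ≤ 1. On a suitable ray (z = it for sin/cos; z = t for sinh/cosh, t real → ∞), |cos(z − 2)| grows like e^{1|t|}/2, so ρ ≥ 1. Hence ρ = 1.
Therefore ρ = 1.

Order ρ = 1.


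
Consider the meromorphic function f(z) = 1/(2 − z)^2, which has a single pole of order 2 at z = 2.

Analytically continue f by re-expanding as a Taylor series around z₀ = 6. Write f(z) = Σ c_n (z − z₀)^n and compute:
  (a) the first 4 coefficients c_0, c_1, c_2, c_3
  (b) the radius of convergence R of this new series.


Let w = z − z₀, so z = z₀ + w.
Then 2 − z = 2 − (z₀ + w) = (2 − z₀) − w = -4 − w.
f(z) = 1/(-4 − w)^2 = (1/(-4)^2) · (1 − w/(-4))^{−2}.
By the binomial series (1−u)^{−2} = Σ_{n≥0} C(n+1, 1) u^n for |u|<1, with u = w/(-4):
  c_n = C(n+1, 1) / (-4)^(n+2).
  c_0 = 1/(-4)^2 = 1/16.
  c_1 = 2/(-4)^3 = -1/32.
  c_2 = 3/(-4)^4 = 3/256.
  c_3 = 4/(-4)^5 = -1/256.
The series is valid for |w/d| < 1, i.e. |z − z₀| < |d|.
Radius of convergence: R = |2 − z₀| = |-4| = 4 (distance from z₀ to the singularity z = 2).

c_0 = 1/16, c_1 = -1/32, c_2 = 3/256, c_3 = -1/256; R = 4.


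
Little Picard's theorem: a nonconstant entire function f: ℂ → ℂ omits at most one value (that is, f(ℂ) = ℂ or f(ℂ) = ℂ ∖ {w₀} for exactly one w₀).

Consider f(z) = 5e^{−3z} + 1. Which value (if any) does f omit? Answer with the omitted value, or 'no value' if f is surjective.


Little Picard bounds the complement of f(ℂ) to at most one point.
e^{−3z} is never zero on ℂ, so 5·e^{−3z} takes every value in ℂ ∖ {0}. Adding 1 shifts the range to ℂ ∖ {1}. Thus f omits exactly the value 1.

Omitted value: 1.


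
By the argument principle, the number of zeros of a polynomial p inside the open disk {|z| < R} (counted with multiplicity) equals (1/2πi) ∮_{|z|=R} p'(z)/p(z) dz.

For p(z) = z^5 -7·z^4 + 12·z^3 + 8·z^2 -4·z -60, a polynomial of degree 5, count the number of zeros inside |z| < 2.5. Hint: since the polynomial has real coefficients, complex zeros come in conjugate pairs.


The zeros of p are: 3, (3 + 1i), (3 - 1i), (-1 + 1i), (-1 - 1i).
Their magnitudes are: 3, 3.162, 3.162, 1.414, 1.414.
Zeros with |z| < R = 2.5: (-1 + 1i), (-1 - 1i).
Count = 2.
By the argument principle, (1/2πi) ∮_{|z|=R} p'(z)/p(z) dz equals exactly this count.

Number of zeros inside |z| < 2.5: 2.


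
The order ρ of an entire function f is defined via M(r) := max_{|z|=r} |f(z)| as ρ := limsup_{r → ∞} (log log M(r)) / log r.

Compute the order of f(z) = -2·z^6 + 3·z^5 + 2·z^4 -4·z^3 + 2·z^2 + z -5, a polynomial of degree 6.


|f(z)| ≤ Σ|c_k|·r^k = O(r^6) as r → ∞. Polynomial growth is O(e^{r^ε}) for every ε > 0 (since r^6/e^{r^ε} → 0), so ρ ≤ ε for all ε > 0, i.e. ρ = 0. Every nonconstant polynomial has order 0.
Therefore ρ = 0.

Order ρ = 0.


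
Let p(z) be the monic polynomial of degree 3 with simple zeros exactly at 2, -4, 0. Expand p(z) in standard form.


The polynomial is p(z) = ∏_{α ∈ S} (z − α), where S = {2, -4, 0}.
Expanding the product yields: p(z) = z^3 + 2·z^2 -8·z.
The resulting polynomial has degree 3 and real coefficients as required.

p(z) = z^3 + 2·z^2 -8·z.


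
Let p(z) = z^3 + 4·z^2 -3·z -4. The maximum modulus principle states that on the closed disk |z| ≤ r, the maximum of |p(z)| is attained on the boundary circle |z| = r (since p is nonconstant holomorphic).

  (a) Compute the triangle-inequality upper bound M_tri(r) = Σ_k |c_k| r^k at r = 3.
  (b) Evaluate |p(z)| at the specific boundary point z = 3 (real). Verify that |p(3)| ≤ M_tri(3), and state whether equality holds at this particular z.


Coefficients: c_0 = -4, c_1 = -3, c_2 = 4, c_3 = 1. Radius r = 3.
Part (a). Triangle bound: M_tri(r) = Σ_k |c_k| r^k
  = |-4|·3^0 + |-3|·3^1 + |4|·3^2 + |1|·3^3
  = 4 + 9 + 36 + 27 = 76.
This bounds M(r) := max_{|z|=r} |p(z)| from above; equality holds iff all terms c_k z^k can be made to align in phase at a single z on |z|=r.
Part (b). At z = 3 (real, on the circle |z| = r):
  p(3) = (-4)·3^0 + (-3)·3^1 + (4)·3^2 + (1)·3^3 = 50.
  |p(3)| = 50.
Check: |p(3)| = 50 ≤ 76 = M_tri(3). ✓ Equality does not hold at z = 3 (the coefficients have mixed signs, so the terms do not all align in phase there).

M_tri(3) = 76; |p(3)| = 50; equality at z=3: no.


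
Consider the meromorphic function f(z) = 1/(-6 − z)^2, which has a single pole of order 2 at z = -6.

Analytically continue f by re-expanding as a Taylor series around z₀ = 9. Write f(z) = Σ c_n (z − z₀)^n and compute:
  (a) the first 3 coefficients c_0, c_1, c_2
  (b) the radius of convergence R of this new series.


Let w = z − z₀, so z = z₀ + w.
Then -6 − z = -6 − (z₀ + w) = (-6 − z₀) − w = -15 − w.
f(z) = 1/(-15 − w)^2 = (1/(-15)^2) · (1 − w/(-15))^{−2}.
By the binomial series (1−u)^{−2} = Σ_{n≥0} C(n+1, 1) u^n for |u|<1, with u = w/(-15):
  c_n = C(n+1, 1) / (-15)^(n+2).
  c_0 = 1/(-15)^2 = 1/225.
  c_1 = 2/(-15)^3 = -2/3375.
  c_2 = 3/(-15)^4 = 1/16875.
The series is valid for |w/d| < 1, i.e. |z − z₀| < |d|.
Radius of convergence: R = |-6 − z₀| = |-15| = 15 (distance from z₀ to the singularity z = -6).

c_0 = 1/225, c_1 = -2/3375, c_2 = 1/16875; R = 15.


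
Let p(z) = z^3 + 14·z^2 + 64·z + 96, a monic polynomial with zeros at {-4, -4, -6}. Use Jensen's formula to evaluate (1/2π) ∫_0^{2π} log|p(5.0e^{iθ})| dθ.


Zeros: -6, -4, -4; r = 5.0.
Inside |z| < r: -4, -4. Outside (|z| ≥ r): -6.
p(0) = 96, so log|p(0)| = log(96) = 4.5643.
Apply Jensen: I(r) = log|p(0)| + Σ_k log(r/|z_k|), summed over zeros inside |z| < r.
  log(r/|z_k|) for z_k = -4: log(5.0/4) = 0.2231
  log(r/|z_k|) for z_k = -4: log(5.0/4) = 0.2231
  Outside zeros (-6) contribute nothing to the Jensen sum.
Sum over inside zeros: 0.4463.
I(r) = log|p(0)| + (inside sum) = 4.5643 + 0.4463 = 5.0106.
Note: since some zeros are outside |z| ≤ r, the simplified n·log(r) form does NOT apply — only the inside zeros contribute.

I(r) ≈ 5.0106.


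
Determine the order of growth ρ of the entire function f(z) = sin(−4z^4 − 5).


Write sin(w) = (e^{iw} ± e^{−iw})/(2 or 2i), so |sin(w)| ≤ e^{|w|}. With w = −4z^4 − 5, |w| ≤ 4r^4 + 5 on |z|=r, giving M(r) ≤ e^{4r^4 + 5} and ρ ≤ 4. For the lower bound, choose z on |z|=r with -4z^4 purely imaginary of modulus 4r^4; then |sin(−4z^4 − 5)| grows like e^{4r^4}/2, so ρ ≥ 4. Hence ρ = 4.
Therefore ρ = 4.

Order ρ = 4.


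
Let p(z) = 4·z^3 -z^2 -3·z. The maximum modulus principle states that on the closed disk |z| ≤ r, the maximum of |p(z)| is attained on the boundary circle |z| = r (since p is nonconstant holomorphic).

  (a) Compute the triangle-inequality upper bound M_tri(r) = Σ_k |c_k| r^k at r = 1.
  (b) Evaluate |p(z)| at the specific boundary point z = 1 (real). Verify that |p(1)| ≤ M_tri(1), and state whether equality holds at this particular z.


Coefficients: c_0 = 0, c_1 = -3, c_2 = -1, c_3 = 4. Radius r = 1.
Part (a). Triangle bound: M_tri(r) = Σ_k |c_k| r^k
  = |0|·1^0 + |-3|·1^1 + |-1|·1^2 + |4|·1^3
  = 0 + 3 + 1 + 4 = 8.
This bounds M(r) := max_{|z|=r} |p(z)| from above; equality holds iff all terms c_k z^k can be made to align in phase at a single z on |z|=r.
Part (b). At z = 1 (real, on the circle |z| = r):
  p(1) = (0)·1^0 + (-3)·1^1 + (-1)·1^2 + (4)·1^3 = 0.
  |p(1)| = 0.
Check: |p(1)| = 0 ≤ 8 = M_tri(1). ✓ Equality does not hold at z = 1 (the coefficients have mixed signs, so the terms do not all align in phase there).

M_tri(1) = 8; |p(1)| = 0; equality at z=1: no.


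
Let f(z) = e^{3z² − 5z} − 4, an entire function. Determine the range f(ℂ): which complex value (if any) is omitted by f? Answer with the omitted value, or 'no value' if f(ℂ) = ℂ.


Little Picard bounds the complement of f(ℂ) to at most one point.
The exponent g(z) = 3z² − 5z is a nonconstant polynomial, hence surjective onto ℂ. So e^{g(z)} takes every value in {e^w : w ∈ ℂ} = ℂ ∖ {0}. Adding -4 shifts the range to ℂ ∖ {-4}. f omits exactly -4.

Omitted value: -4.


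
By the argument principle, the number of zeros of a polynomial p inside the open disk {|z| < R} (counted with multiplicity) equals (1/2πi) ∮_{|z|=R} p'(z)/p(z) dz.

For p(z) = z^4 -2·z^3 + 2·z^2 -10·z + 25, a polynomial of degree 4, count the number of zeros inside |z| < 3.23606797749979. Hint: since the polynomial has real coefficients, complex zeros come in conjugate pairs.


The zeros of p are: (2 + 1i), (2 - 1i), (-1 + 2i), (-1 - 2i).
Their magnitudes are: 2.236, 2.236, 2.236, 2.236.
Zeros with |z| < R = 3.23606797749979: (2 + 1i), (2 - 1i), (-1 + 2i), (-1 - 2i).
Count = 4.
By the argument principle, (1/2πi) ∮_{|z|=R} p'(z)/p(z) dz equals exactly this count.

Number of zeros inside |z| < 3.23606797749979: 4.


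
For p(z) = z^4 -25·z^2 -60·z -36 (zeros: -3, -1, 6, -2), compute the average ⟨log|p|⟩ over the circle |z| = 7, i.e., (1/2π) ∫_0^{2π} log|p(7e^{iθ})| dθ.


Zeros: -3, -2, -1, 6; r = 7.
Inside |z| < r: -3, -2, -1, 6. Outside (|z| ≥ r): ∅.
p(0) = -36, so log|p(0)| = log(36) = 3.5835.
Apply Jensen: I(r) = log|p(0)| + Σ_k log(r/|z_k|), summed over zeros inside |z| < r.
  log(r/|z_k|) for z_k = -3: log(7/3) = 0.8473
  log(r/|z_k|) for z_k = -1: log(7/1) = 1.9459
  log(r/|z_k|) for z_k = 6: log(7/6) = 0.1542
  log(r/|z_k|) for z_k = -2: log(7/2) = 1.2528
Sum over inside zeros: 4.2001.
I(r) = log|p(0)| + (inside sum) = 3.5835 + 4.2001 = 7.7836.
Closed form (all zeros inside, monic): I(r) = n·log(r) = 4·log(7) = 7.7836. ✓

I(r) ≈ 7.7836.


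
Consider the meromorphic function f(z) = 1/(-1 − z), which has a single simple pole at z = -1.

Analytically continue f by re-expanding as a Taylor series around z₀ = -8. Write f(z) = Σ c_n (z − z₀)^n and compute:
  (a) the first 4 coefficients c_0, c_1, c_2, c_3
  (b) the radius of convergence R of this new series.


Let w = z − z₀, so z = z₀ + w.
Then -1 − z = -1 − (z₀ + w) = (-1 − z₀) − w = 7 − w.
f(z) = 1/(7 − w) = (1/(7)) · 1/(1 − w/(7)) = Σ_{n≥0} w^n / (7)^(n+1).
So c_n = 1/(7)^(n+1):
  c_0 = 1/(7)^1 = 1/7.
  c_1 = 1/(7)^2 = 1/49.
  c_2 = 1/(7)^3 = 1/343.
  c_3 = 1/(7)^4 = 1/2401.
The series is valid for |w/d| < 1, i.e. |z − z₀| < |d|.
Radius of convergence: R = |-1 − z₀| = |7| = 7 (distance from z₀ to the singularity z = -1).

c_0 = 1/7, c_1 = 1/49, c_2 = 1/343, c_3 = 1/2401; R = 7.


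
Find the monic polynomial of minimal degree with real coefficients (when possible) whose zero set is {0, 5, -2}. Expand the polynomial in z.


The polynomial is p(z) = ∏_{α ∈ S} (z − α), where S = {0, 5, -2}.
Expanding the product yields: p(z) = z^3 -3·z^2 -10·z.
The resulting polynomial has degree 3 and real coefficients as required.

p(z) = z^3 -3·z^2 -10·z.


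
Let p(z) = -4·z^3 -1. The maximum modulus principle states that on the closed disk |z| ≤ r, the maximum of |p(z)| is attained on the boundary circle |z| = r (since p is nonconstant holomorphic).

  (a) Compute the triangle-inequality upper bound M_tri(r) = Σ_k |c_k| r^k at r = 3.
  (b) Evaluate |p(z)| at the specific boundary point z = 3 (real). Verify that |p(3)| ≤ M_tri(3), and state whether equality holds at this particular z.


Coefficients: c_0 = -1, c_1 = 0, c_2 = 0, c_3 = -4. Radius r = 3.
Part (a). Triangle bound: M_tri(r) = Σ_k |c_k| r^k
  = |-1|·3^0 + |0|·3^1 + |0|·3^2 + |-4|·3^3
  = 1 + 0 + 0 + 108 = 109.
This bounds M(r) := max_{|z|=r} |p(z)| from above; equality holds iff all terms c_k z^k can be made to align in phase at a single z on |z|=r.
Part (b). At z = 3 (real, on the circle |z| = r):
  p(3) = (-1)·3^0 + (0)·3^1 + (0)·3^2 + (-4)·3^3 = -109.
  |p(3)| = 109.
Since all nonzero coefficients share the same sign, |p(3)| = 109 = M_tri(3); the triangle bound is attained at z = 3, so in fact M(r) = 109.

M_tri(3) = 109; |p(3)| = 109; equality at z=3: yes.


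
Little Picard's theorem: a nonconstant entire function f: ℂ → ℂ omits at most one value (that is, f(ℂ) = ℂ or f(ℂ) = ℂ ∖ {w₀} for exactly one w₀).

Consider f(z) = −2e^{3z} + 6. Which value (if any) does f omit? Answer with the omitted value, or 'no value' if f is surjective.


Little Picard bounds the complement of f(ℂ) to at most one point.
e^{3z} is never zero on ℂ, so -2·e^{3z} takes every value in ℂ ∖ {0}. Adding 6 shifts the range to ℂ ∖ {6}. Thus f omits exactly the value 6.

Omitted value: 6.


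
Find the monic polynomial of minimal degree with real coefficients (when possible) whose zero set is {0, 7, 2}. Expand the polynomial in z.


The polynomial is p(z) = ∏_{α ∈ S} (z − α), where S = {0, 7, 2}.
Expanding the product yields: p(z) = z^3 -9·z^2 + 14·z.
The resulting polynomial has degree 3 and real coefficients as required.

p(z) = z^3 -9·z^2 + 14·z.


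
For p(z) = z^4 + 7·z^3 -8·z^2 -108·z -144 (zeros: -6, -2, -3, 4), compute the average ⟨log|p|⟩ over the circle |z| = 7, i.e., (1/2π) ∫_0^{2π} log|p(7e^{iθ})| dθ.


Zeros: -6, -3, -2, 4; r = 7.
Inside |z| < r: -6, -3, -2, 4. Outside (|z| ≥ r): ∅.
p(0) = -144, so log|p(0)| = log(144) = 4.9698.
Apply Jensen: I(r) = log|p(0)| + Σ_k log(r/|z_k|), summed over zeros inside |z| < r.
  log(r/|z_k|) for z_k = -6: log(7/6) = 0.1542
  log(r/|z_k|) for z_k = -2: log(7/2) = 1.2528
  log(r/|z_k|) for z_k = -3: log(7/3) = 0.8473
  log(r/|z_k|) for z_k = 4: log(7/4) = 0.5596
Sum over inside zeros: 2.8138.
I(r) = log|p(0)| + (inside sum) = 4.9698 + 2.8138 = 7.7836.
Closed form (all zeros inside, monic): I(r) = n·log(r) = 4·log(7) = 7.7836. ✓

I(r) ≈ 7.7836.


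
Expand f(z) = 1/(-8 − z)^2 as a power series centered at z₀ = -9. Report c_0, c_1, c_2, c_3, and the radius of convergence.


Let w = z − z₀, so z = z₀ + w.
Then -8 − z = -8 − (z₀ + w) = (-8 − z₀) − w = 1 − w.
f(z) = 1/(1 − w)^2 = (1/(1)^2) · (1 − w/(1))^{−2}.
By the binomial series (1−u)^{−2} = Σ_{n≥0} C(n+1, 1) u^n for |u|<1, with u = w/(1):
  c_n = C(n+1, 1) / (1)^(n+2).
  c_0 = 1/(1)^2 = 1.
  c_1 = 2/(1)^3 = 2.
  c_2 = 3/(1)^4 = 3.
  c_3 = 4/(1)^5 = 4.
The series is valid for |w/d| < 1, i.e. |z − z₀| < |d|.
Radius of convergence: R = |-8 − z₀| = |1| = 1 (distance from z₀ to the singularity z = -8).

c_0 = 1, c_1 = 2, c_2 = 3, c_3 = 4; R = 1.


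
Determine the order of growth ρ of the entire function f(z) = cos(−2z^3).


Write cos(w) = (e^{iw} ± e^{−iw})/(2 or 2i), so |cos(w)| ≤ e^{|w|}. With w = −2z^3, |w| ≤ 2r^3 + 0 on |z|=r, giving M(r) ≤ e^{2r^3 + 0} and ρ ≤ 3. For the lower bound, choose z on |z|=r with -2z^3 purely imaginary of modulus 2r^3; then |cos(−2z^3)| grows like e^{2r^3}/2, so ρ ≥ 3. Hence ρ = 3.
Therefore ρ = 3.

Order ρ = 3.


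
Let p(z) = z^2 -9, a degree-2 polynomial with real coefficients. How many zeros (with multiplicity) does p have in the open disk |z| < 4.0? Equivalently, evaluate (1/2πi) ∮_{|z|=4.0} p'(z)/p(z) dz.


The zeros of p are: 3, -3.
Their magnitudes are: 3, 3.
Zeros with |z| < R = 4.0: 3, -3.
Count = 2.
By the argument principle, (1/2πi) ∮_{|z|=R} p'(z)/p(z) dz equals exactly this count.

Number of zeros inside |z| < 4.0: 2.


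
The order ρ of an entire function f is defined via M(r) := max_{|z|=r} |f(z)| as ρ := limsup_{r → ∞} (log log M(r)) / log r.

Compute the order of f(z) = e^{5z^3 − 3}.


|e^{5z^3 − 3}| = e^{Re(5·z^3) + -3} ≤ e^{5|z|^3 + -3} = e^{5r^3 + -3} on |z| = r, so ρ ≤ 3. Choosing z on |z|=r so that 5·z^3 is real positive (always possible by picking arg z appropriately) gives |f(z)| = e^{5r^3 + -3}, matching the bound. The additive constant -3 does not affect log log M(r) ~ 3·log r. Hence ρ = 3.
Therefore ρ = 3.

Order ρ = 3.


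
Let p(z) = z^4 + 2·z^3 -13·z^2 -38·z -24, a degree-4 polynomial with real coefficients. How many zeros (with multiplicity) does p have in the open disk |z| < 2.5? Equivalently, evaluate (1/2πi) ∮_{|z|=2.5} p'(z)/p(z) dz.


The zeros of p are: -1, 4, -2, -3.
Their magnitudes are: 1, 4, 2, 3.
Zeros with |z| < R = 2.5: -1, -2.
Count = 2.
By the argument principle, (1/2πi) ∮_{|z|=R} p'(z)/p(z) dz equals exactly this count.

Number of zeros inside |z| < 2.5: 2.


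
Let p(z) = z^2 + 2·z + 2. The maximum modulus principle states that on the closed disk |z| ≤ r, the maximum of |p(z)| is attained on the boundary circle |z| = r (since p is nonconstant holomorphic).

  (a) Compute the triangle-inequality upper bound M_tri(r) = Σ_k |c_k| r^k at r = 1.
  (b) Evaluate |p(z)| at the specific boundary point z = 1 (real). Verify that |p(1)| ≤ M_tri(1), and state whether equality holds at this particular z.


Coefficients: c_0 = 2, c_1 = 2, c_2 = 1. Radius r = 1.
Part (a). Triangle bound: M_tri(r) = Σ_k |c_k| r^k
  = |2|·1^0 + |2|·1^1 + |1|·1^2
  = 2 + 2 + 1 = 5.
This bounds M(r) := max_{|z|=r} |p(z)| from above; equality holds iff all terms c_k z^k can be made to align in phase at a single z on |z|=r.
Part (b). At z = 1 (real, on the circle |z| = r):
  p(1) = (2)·1^0 + (2)·1^1 + (1)·1^2 = 5.
  |p(1)| = 5.
Since all nonzero coefficients share the same sign, |p(1)| = 5 = M_tri(1); the triangle bound is attained at z = 1, so in fact M(r) = 5.

M_tri(1) = 5; |p(1)| = 5; equality at z=1: yes.


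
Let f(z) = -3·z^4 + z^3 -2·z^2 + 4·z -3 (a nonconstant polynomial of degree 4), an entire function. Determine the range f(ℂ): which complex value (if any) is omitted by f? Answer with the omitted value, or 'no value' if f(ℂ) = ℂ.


Little Picard bounds the complement of f(ℂ) to at most one point.
For every w ∈ ℂ, the equation p(z) − w = 0 is a nonconstant polynomial in z and hence has at least one root by the fundamental theorem of algebra. So p is surjective onto ℂ, omitting no value.

Omitted value: no value.


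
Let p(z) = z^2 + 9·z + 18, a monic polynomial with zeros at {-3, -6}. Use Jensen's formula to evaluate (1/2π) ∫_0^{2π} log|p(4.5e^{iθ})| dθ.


Zeros: -6, -3; r = 4.5.
Inside |z| < r: -3. Outside (|z| ≥ r): -6.
p(0) = 18, so log|p(0)| = log(18) = 2.8904.
Apply Jensen: I(r) = log|p(0)| + Σ_k log(r/|z_k|), summed over zeros inside |z| < r.
  log(r/|z_k|) for z_k = -3: log(4.5/3) = 0.4055
  Outside zeros (-6) contribute nothing to the Jensen sum.
Sum over inside zeros: 0.4055.
I(r) = log|p(0)| + (inside sum) = 2.8904 + 0.4055 = 3.2958.
Note: since some zeros are outside |z| ≤ r, the simplified n·log(r) form does NOT apply — only the inside zeros contribute.

I(r) ≈ 3.2958.


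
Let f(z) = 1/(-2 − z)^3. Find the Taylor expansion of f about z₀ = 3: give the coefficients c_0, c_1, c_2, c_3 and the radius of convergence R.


Let w = z − z₀, so z = z₀ + w.
Then -2 − z = -2 − (z₀ + w) = (-2 − z₀) − w = -5 − w.
f(z) = 1/(-5 − w)^3 = (1/(-5)^3) · (1 − w/(-5))^{−3}.
By the binomial series (1−u)^{−3} = Σ_{n≥0} C(n+2, 2) u^n for |u|<1, with u = w/(-5):
  c_n = C(n+2, 2) / (-5)^(n+3).
  c_0 = 1/(-5)^3 = -1/125.
  c_1 = 3/(-5)^4 = 3/625.
  c_2 = 6/(-5)^5 = -6/3125.
  c_3 = 10/(-5)^6 = 2/3125.
The series is valid for |w/d| < 1, i.e. |z − z₀| < |d|.
Radius of convergence: R = |-2 − z₀| = |-5| = 5 (distance from z₀ to the singularity z = -2).

c_0 = -1/125, c_1 = 3/625, c_2 = -6/3125, c_3 = 2/3125; R = 5.


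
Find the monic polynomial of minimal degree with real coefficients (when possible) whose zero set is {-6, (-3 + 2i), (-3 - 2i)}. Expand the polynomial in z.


The polynomial is p(z) = ∏_{α ∈ S} (z − α), where S = {-6, (-3 + 2i), (-3 - 2i)}.
Expanding the product yields: p(z) = z^3 + 12·z^2 + 49·z + 78.
Note conjugate pairs combine to real quadratics: (z − (-3+2i))(z − (-3−2i)) = z² + 6z + 13.
The resulting polynomial has degree 3 and real coefficients as required.

p(z) = z^3 + 12·z^2 + 49·z + 78.


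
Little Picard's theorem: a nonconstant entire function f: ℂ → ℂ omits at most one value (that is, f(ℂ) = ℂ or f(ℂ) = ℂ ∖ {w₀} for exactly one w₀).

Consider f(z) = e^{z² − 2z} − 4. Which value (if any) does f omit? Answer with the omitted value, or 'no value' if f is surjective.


Little Picard bounds the complement of f(ℂ) to at most one point.
The exponent g(z) = z² − 2z is a nonconstant polynomial, hence surjective onto ℂ. So e^{g(z)} takes every value in {e^w : w ∈ ℂ} = ℂ ∖ {0}. Adding -4 shifts the range to ℂ ∖ {-4}. f omits exactly -4.

Omitted value: -4.


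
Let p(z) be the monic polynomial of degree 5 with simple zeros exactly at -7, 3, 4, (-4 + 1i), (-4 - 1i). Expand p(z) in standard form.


The polynomial is p(z) = ∏_{α ∈ S} (z − α), where S = {-7, 3, 4, (-4 + 1i), (-4 - 1i)}.
Expanding the product yields: p(z) = z^5 + 8·z^4 -20·z^3 -212·z^2 + 43·z + 1428.
Note conjugate pairs combine to real quadratics: (z − (-4+1i))(z − (-4−1i)) = z² + 8z + 17.
The resulting polynomial has degree 5 and real coefficients as required.

p(z) = z^5 + 8·z^4 -20·z^3 -212·z^2 + 43·z + 1428.


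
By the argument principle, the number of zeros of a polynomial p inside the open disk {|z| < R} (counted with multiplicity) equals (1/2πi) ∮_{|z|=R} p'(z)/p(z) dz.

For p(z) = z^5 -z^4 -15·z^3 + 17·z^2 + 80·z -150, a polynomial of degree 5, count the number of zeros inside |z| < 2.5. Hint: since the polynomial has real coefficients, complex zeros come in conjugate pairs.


The zeros of p are: (2 + 1i), (2 - 1i), 3, (-3 + 1i), (-3 - 1i).
Their magnitudes are: 2.236, 2.236, 3, 3.162, 3.162.
Zeros with |z| < R = 2.5: (2 + 1i), (2 - 1i).
Count = 2.
By the argument principle, (1/2πi) ∮_{|z|=R} p'(z)/p(z) dz equals exactly this count.

Number of zeros inside |z| < 2.5: 2.


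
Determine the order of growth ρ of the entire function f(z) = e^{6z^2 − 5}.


|e^{6z^2 − 5}| = e^{Re(6·z^2) + -5} ≤ e^{6|z|^2 + -5} = e^{6r^2 + -5} on |z| = r, so ρ ≤ 2. Choosing z on |z|=r so that 6·z^2 is real positive (always possible by picking arg z appropriately) gives |f(z)| = e^{6r^2 + -5}, matching the bound. The additive constant -5 does not affect log log M(r) ~ 2·log r. Hence ρ = 2.
Therefore ρ = 2.

Order ρ = 2.
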